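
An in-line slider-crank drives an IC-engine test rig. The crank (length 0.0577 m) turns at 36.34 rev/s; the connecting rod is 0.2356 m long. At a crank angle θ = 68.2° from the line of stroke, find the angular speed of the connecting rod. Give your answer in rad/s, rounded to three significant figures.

ω = 228.3 rad/s (converted from 36.34 rev/s).
The rod makes angle φ with the slider axis where L sinφ = r sinθ; differentiating, L cosφ·φ̇ = r ω cosθ.
L cosφ = √(L² − r² sin²θ) = 0.22943 m.
|ω_rod| = r ω |cosθ| / √(L² − r² sin²θ) = 0.0577·228.3·0.37137/0.22943 = 21.325 rad/s.

21.3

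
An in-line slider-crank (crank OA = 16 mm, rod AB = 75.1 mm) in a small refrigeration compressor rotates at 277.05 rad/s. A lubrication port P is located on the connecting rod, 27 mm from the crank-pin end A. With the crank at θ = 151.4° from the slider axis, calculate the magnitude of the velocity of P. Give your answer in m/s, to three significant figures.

ω = 277.1 rad/s.  Crank-pin speed |V_A| = rω = 4.4328 m/s, perpendicular to OA.
Rod angle: sinφ = −(r/L) sinθ ⇒ φ = -5.853°; ω_rod = −rω cosθ/√(L²−r²sin²θ) = +52.095 rad/s.
V_P = V_A + ω_rod × AP, with AP = 0.027 m along the rod.
Components: V_Px = −rω sinθ − a·ω_rod·sinφ = -1.9785 m/s;  V_Py = rω cosθ + a·ω_rod·cosφ = -2.4927 m/s.
|V_P| = √(V_Px² + V_Py²) = 3.1824 m/s.

3.18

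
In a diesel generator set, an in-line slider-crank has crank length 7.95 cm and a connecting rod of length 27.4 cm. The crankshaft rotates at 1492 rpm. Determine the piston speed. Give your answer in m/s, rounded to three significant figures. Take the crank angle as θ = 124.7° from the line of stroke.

8.48

ω = 2π·1492/60 = 156.2 rad/s
For an in-line slider-crank, x = r cosθ + √(L² − r² sin²θ), so v = −rω sinθ·[1 + r cosθ/√(L² − r² sin²θ)].
With r = 0.0795 m, L = 0.274 m, θ = 124.7°: √(L² − r² sin²θ) = 0.26609 m.
v = −0.0795·156.2·0.82214·[1 + 0.0795·-0.56928/0.26609] = -8.4751 m/s.
|v| = 8.4751 m/s.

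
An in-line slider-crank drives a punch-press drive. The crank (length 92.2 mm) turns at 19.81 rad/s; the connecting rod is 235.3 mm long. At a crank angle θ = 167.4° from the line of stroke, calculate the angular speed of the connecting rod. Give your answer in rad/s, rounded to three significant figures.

ω = 19.81 rad/s
The rod makes angle φ with the slider axis where L sinφ = r sinθ; differentiating, L cosφ·φ̇ = r ω cosθ.
L cosφ = √(L² − r² sin²θ) = 0.23444 m.
|ω_rod| = r ω |cosθ| / √(L² − r² sin²θ) = 0.0922·19.81·0.97592/0.23444 = 7.6032 rad/s.

7.60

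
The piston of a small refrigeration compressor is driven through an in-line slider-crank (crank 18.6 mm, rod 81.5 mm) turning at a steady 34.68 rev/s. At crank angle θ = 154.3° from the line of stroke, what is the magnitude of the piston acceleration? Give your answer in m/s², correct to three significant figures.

ω = 2π·34.7 = 217.9 rad/s
x(θ) = r cosθ + √(L² − r² sin²θ); with ω constant, a = ω²·d²x/dθ².
d²x/dθ² = −r cosθ − r²(cos2θ)/√u − r⁴ sin²2θ/(4u^{3/2}),  u = L² − r² sin²θ = 0.00657719 m².
Substituting r = 0.0186 m, L = 0.0815 m, θ = 154.3°: d²x/dθ² = +0.014064 m.
a = ω²·d²x/dθ² = (217.9)²·(+0.014064) = +667.79 m/s²;  |a| = 667.79 m/s².

668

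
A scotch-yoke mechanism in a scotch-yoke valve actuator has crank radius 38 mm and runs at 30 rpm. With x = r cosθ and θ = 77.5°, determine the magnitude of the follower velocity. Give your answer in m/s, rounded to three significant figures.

0.117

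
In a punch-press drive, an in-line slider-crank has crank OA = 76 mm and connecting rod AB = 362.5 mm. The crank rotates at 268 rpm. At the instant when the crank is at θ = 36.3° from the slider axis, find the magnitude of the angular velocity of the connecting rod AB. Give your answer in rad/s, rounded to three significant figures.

ω = 28.06 rad/s (converted from 268 rpm).
The rod makes angle φ with the slider axis where L sinφ = r sinθ; differentiating, L cosφ·φ̇ = r ω cosθ.
L cosφ = √(L² − r² sin²θ) = 0.3597 m.
|ω_rod| = r ω |cosθ| / √(L² − r² sin²θ) = 0.076·28.06·0.80593/0.3597 = 4.779 rad/s.

4.78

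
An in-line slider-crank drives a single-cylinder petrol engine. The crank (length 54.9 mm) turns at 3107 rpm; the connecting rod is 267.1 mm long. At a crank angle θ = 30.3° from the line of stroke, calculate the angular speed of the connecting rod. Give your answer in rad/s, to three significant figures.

58.1

ω = 325.4 rad/s (converted from 3107 rpm).
The rod makes angle φ with the slider axis where L sinφ = r sinθ; differentiating, L cosφ·φ̇ = r ω cosθ.
L cosφ = √(L² − r² sin²θ) = 0.26566 m.
|ω_rod| = r ω |cosθ| / √(L² − r² sin²θ) = 0.0549·325.4·0.86340/0.26566 = 58.053 rad/s.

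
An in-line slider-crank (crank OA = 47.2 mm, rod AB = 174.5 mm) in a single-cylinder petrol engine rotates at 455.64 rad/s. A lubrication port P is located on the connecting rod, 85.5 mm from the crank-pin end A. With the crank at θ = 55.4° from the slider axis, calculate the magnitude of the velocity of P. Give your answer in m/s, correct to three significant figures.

20.1

ω = 455.6 rad/s.  Crank-pin speed |V_A| = rω = 21.506 m/s, perpendicular to OA.
Rod angle: sinφ = −(r/L) sinθ ⇒ φ = -12.865°; ω_rod = −rω cosθ/√(L²−r²sin²θ) = -71.786 rad/s.
V_P = V_A + ω_rod × AP, with AP = 0.0855 m along the rod.
Components: V_Px = −rω sinθ − a·ω_rod·sinφ = -19.069 m/s;  V_Py = rω cosθ + a·ω_rod·cosφ = +6.2286 m/s.
|V_P| = √(V_Px² + V_Py²) = 20.061 m/s.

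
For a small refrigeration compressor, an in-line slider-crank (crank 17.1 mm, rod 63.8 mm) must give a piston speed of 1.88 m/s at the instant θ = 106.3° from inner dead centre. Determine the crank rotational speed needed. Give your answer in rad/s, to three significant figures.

124

For an in-line slider-crank, |v_piston| = rω|sinθ|·[1 + r cosθ/√(L² − r² sin²θ)].
With r = 0.0171 m, L = 0.0638 m, θ = 106.3°: the bracketed kinematic factor |dx/dθ| = 0.015135 m.
ω = v/|dx/dθ| = 1.88/0.015135 = 124.22 rad/s.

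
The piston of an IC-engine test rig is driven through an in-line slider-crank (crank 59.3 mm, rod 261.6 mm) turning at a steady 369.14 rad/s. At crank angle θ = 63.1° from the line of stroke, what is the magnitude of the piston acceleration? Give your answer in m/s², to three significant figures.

ω = 369.1 rad/s
x(θ) = r cosθ + √(L² − r² sin²θ); with ω constant, a = ω²·d²x/dθ².
d²x/dθ² = −r cosθ − r²(cos2θ)/√u − r⁴ sin²2θ/(4u^{3/2}),  u = L² − r² sin²θ = 0.0656379 m².
Substituting r = 0.0593 m, L = 0.2616 m, θ = 63.1°: d²x/dθ² = -0.018843 m.
a = ω²·d²x/dθ² = (369.1)²·(-0.018843) = -2567.6 m/s²;  |a| = 2567.6 m/s².

2570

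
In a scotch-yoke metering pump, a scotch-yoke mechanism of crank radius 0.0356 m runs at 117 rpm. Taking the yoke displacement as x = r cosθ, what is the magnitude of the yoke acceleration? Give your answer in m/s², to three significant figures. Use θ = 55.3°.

3.04

ω = 12.25 rad/s (from 117 rpm).
x = r cosθ ⇒ ẍ = −rω² cosθ (ω constant).
|a| = rω²|cosθ| = 0.0356·(12.25)²·|cos 55.3°| = 3.0423 m/s².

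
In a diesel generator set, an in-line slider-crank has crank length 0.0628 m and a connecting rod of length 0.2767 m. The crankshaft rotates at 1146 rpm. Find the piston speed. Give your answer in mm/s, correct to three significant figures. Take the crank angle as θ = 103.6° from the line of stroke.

6920

ω = 2π·1146/60 = 120 rad/s
For an in-line slider-crank, x = r cosθ + √(L² − r² sin²θ), so v = −rω sinθ·[1 + r cosθ/√(L² − r² sin²θ)].
With r = 0.0628 m, L = 0.2767 m, θ = 103.6°: √(L² − r² sin²θ) = 0.26988 m.
v = −0.0628·120·0.97196·[1 + 0.0628·-0.23514/0.26988] = -6.9244 m/s.
|v| = 6.9244 m/s = 6924.4 mm/s.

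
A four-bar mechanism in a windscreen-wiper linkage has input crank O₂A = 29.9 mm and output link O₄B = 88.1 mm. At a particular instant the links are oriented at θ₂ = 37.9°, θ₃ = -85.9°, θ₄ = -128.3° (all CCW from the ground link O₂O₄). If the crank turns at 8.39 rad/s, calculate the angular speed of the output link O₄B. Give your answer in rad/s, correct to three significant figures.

ω₂ = 8.39 rad/s
Differentiating the loop-closure r₂e^{iθ₂}+r₃e^{iθ₃}=r₁+r₄e^{iθ₄} gives r₂ω₂e^{iθ₂}+r₃ω₃e^{iθ₃}=r₄ω₄e^{iθ₄}.
Eliminating the other unknown: ω₄ = r₂ω₂ sin(θ₂−θ₃) / [r₄ sin(θ₄−θ₃)].
Numerator sine = +0.83098; denominator sine = -0.67430.
Result = 0.0299·8.39·(+0.83098) / (0.0881·(-0.67430)) = -3.5091 rad/s; magnitude 3.5091 rad/s.

3.51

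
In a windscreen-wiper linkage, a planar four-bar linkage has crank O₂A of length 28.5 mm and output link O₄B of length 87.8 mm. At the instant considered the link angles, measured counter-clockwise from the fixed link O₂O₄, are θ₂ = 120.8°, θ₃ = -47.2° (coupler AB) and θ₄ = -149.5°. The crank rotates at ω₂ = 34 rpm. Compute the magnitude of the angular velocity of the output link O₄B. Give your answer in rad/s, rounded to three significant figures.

0.246

ω₂ = 3.56 rad/s (from 34 rpm).
Differentiating the loop-closure r₂e^{iθ₂}+r₃e^{iθ₃}=r₁+r₄e^{iθ₄} gives r₂ω₂e^{iθ₂}+r₃ω₃e^{iθ₃}=r₄ω₄e^{iθ₄}.
Eliminating the other unknown: ω₄ = r₂ω₂ sin(θ₂−θ₃) / [r₄ sin(θ₄−θ₃)].
Numerator sine = +0.20791; denominator sine = -0.97705.
Result = 0.0285·3.56·(+0.20791) / (0.0878·(-0.97705)) = -0.24594 rad/s; magnitude 0.24594 rad/s.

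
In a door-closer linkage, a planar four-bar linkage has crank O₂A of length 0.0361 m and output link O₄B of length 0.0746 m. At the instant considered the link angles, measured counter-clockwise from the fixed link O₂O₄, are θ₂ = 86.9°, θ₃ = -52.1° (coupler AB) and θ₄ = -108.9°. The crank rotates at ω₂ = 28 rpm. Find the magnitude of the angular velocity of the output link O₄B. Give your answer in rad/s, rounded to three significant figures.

1.11

ω₂ = 2.932 rad/s (from 28 rpm).
Differentiating the loop-closure r₂e^{iθ₂}+r₃e^{iθ₃}=r₁+r₄e^{iθ₄} gives r₂ω₂e^{iθ₂}+r₃ω₃e^{iθ₃}=r₄ω₄e^{iθ₄}.
Eliminating the other unknown: ω₄ = r₂ω₂ sin(θ₂−θ₃) / [r₄ sin(θ₄−θ₃)].
Numerator sine = +0.65606; denominator sine = -0.83676.
Result = 0.0361·2.932·(+0.65606) / (0.0746·(-0.83676)) = -1.1125 rad/s; magnitude 1.1125 rad/s.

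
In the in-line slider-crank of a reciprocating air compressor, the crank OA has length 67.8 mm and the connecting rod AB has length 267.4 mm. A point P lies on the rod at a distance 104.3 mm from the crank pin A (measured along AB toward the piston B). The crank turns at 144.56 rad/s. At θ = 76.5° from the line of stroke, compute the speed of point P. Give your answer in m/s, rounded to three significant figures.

ω = 144.6 rad/s.  Crank-pin speed |V_A| = rω = 9.8012 m/s, perpendicular to OA.
Rod angle: sinφ = −(r/L) sinθ ⇒ φ = -14.273°; ω_rod = −rω cosθ/√(L²−r²sin²θ) = -8.8292 rad/s.
V_P = V_A + ω_rod × AP, with AP = 0.1043 m along the rod.
Components: V_Px = −rω sinθ − a·ω_rod·sinφ = -9.7574 m/s;  V_Py = rω cosθ + a·ω_rod·cosφ = +1.3956 m/s.
|V_P| = √(V_Px² + V_Py²) = 9.8567 m/s.

9.86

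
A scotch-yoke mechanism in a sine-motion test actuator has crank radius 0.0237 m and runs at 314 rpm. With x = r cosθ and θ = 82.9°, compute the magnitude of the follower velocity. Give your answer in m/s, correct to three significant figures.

0.773

ω = 32.88 rad/s (from 314 rpm).
x = r cosθ ⇒ ẋ = −rω sinθ.
|v| = rω|sinθ| = 0.0237·32.88·|sin 82.9°| = 0.77333 m/s.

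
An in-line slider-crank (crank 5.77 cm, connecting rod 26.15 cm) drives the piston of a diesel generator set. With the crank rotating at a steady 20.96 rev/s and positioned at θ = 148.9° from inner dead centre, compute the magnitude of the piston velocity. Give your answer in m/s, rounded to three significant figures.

ω = 2π·21 = 131.7 rad/s
For an in-line slider-crank, x = r cosθ + √(L² − r² sin²θ), so v = −rω sinθ·[1 + r cosθ/√(L² − r² sin²θ)].
With r = 0.0577 m, L = 0.2615 m, θ = 148.9°: √(L² − r² sin²θ) = 0.2598 m.
v = −0.0577·131.7·0.51653·[1 + 0.0577·-0.85627/0.2598] = -3.1786 m/s.
|v| = 3.1786 m/s.

3.18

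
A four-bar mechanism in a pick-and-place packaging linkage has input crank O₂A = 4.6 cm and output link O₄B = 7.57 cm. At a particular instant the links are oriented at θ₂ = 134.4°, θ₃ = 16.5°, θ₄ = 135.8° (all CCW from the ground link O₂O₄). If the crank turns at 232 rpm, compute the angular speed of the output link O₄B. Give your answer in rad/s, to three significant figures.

15.0

ω₂ = 24.29 rad/s (from 232 rpm).
Differentiating the loop-closure r₂e^{iθ₂}+r₃e^{iθ₃}=r₁+r₄e^{iθ₄} gives r₂ω₂e^{iθ₂}+r₃ω₃e^{iθ₃}=r₄ω₄e^{iθ₄}.
Eliminating the other unknown: ω₄ = r₂ω₂ sin(θ₂−θ₃) / [r₄ sin(θ₄−θ₃)].
Numerator sine = +0.88377; denominator sine = +0.87207.
Result = 0.046·24.29·(+0.88377) / (0.0757·(+0.87207)) = +14.961 rad/s; magnitude 14.961 rad/s.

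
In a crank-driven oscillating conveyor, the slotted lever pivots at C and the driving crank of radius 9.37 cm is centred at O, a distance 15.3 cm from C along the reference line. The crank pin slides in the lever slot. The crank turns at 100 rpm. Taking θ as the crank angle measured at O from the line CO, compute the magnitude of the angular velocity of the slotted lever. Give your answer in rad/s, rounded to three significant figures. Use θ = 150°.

ω = 10.47 rad/s (from 100 rpm).
Crank pin A relative to C: A = (d + r cosθ, r sinθ); lever angle φ = atan2(r sinθ, d + r cosθ).
Differentiating tanφ: φ̇ = rω(d cosθ + r)/(d² + r² + 2dr cosθ).
d² + r² + 2dr cosθ = |CA|² = 0.00735784 m²;  d cosθ + r = -0.038802 m.
|ω_lever| = |0.0937·10.47·-0.038802| / 0.00735784 = 5.1745 rad/s.

5.17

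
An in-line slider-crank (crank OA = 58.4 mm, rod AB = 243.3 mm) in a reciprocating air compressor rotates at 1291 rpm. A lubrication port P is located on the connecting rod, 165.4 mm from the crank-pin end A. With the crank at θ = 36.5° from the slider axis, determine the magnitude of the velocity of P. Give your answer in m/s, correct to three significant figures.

ω = 135.2 rad/s.  Crank-pin speed |V_A| = rω = 7.8953 m/s, perpendicular to OA.
Rod angle: sinφ = −(r/L) sinθ ⇒ φ = -8.209°; ω_rod = −rω cosθ/√(L²−r²sin²θ) = -26.356 rad/s.
V_P = V_A + ω_rod × AP, with AP = 0.1654 m along the rod.
Components: V_Px = −rω sinθ − a·ω_rod·sinφ = -5.3187 m/s;  V_Py = rω cosθ + a·ω_rod·cosφ = +2.0321 m/s.
|V_P| = √(V_Px² + V_Py²) = 5.6937 m/s.

5.69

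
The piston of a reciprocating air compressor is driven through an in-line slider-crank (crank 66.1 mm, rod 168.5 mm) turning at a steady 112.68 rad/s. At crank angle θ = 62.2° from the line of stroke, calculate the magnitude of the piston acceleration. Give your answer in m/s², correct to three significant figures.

204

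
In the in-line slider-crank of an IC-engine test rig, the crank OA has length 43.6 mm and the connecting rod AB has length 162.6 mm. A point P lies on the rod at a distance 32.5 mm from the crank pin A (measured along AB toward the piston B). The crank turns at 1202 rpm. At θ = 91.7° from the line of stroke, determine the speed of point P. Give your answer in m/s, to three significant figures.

5.48

ω = 125.9 rad/s.  Crank-pin speed |V_A| = rω = 5.4881 m/s, perpendicular to OA.
Rod angle: sinφ = −(r/L) sinθ ⇒ φ = -15.547°; ω_rod = −rω cosθ/√(L²−r²sin²θ) = +1.0393 rad/s.
V_P = V_A + ω_rod × AP, with AP = 0.0325 m along the rod.
Components: V_Px = −rω sinθ − a·ω_rod·sinφ = -5.4766 m/s;  V_Py = rω cosθ + a·ω_rod·cosφ = -0.13027 m/s.
|V_P| = √(V_Px² + V_Py²) = 5.4781 m/s.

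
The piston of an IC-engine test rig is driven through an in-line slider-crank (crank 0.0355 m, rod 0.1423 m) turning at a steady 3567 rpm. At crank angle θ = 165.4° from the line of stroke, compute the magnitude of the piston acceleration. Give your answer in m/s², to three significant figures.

ω = 2π·3567/60 = 373.5 rad/s
x(θ) = r cosθ + √(L² − r² sin²θ); with ω constant, a = ω²·d²x/dθ².
d²x/dθ² = −r cosθ − r²(cos2θ)/√u − r⁴ sin²2θ/(4u^{3/2}),  u = L² − r² sin²θ = 0.0201692 m².
Substituting r = 0.0355 m, L = 0.1423 m, θ = 165.4°: d²x/dθ² = +0.026575 m.
a = ω²·d²x/dθ² = (373.5)²·(+0.026575) = +3707.9 m/s²;  |a| = 3707.9 m/s².

3710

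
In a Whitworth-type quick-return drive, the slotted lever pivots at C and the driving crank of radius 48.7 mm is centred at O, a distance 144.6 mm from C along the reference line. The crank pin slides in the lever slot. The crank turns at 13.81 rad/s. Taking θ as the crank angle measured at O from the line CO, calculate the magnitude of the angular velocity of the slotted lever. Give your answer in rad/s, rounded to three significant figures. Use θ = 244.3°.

0.549

ω = 13.81 rad/s
Crank pin A relative to C: A = (d + r cosθ, r sinθ); lever angle φ = atan2(r sinθ, d + r cosθ).
Differentiating tanφ: φ̇ = rω(d cosθ + r)/(d² + r² + 2dr cosθ).
d² + r² + 2dr cosθ = |CA|² = 0.0171732 m²;  d cosθ + r = -0.014007 m.
|ω_lever| = |0.0487·13.81·-0.014007| / 0.0171732 = 0.54856 rad/s.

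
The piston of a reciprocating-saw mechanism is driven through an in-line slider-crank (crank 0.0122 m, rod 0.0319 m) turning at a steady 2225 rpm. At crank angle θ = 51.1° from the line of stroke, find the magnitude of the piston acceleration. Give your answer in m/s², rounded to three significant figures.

370

ω = 2π·2225/60 = 233 rad/s
x(θ) = r cosθ + √(L² − r² sin²θ); with ω constant, a = ω²·d²x/dθ².
d²x/dθ² = −r cosθ − r²(cos2θ)/√u − r⁴ sin²2θ/(4u^{3/2}),  u = L² − r² sin²θ = 0.000927463 m².
Substituting r = 0.0122 m, L = 0.0319 m, θ = 51.1°: d²x/dθ² = -0.0068157 m.
a = ω²·d²x/dθ² = (233)²·(-0.0068157) = -370.02 m/s²;  |a| = 370.02 m/s².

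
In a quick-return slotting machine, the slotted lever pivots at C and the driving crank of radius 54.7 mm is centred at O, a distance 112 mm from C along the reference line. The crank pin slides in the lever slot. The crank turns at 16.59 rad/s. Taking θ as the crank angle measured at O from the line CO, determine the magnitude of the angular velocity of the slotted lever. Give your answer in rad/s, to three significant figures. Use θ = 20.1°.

5.37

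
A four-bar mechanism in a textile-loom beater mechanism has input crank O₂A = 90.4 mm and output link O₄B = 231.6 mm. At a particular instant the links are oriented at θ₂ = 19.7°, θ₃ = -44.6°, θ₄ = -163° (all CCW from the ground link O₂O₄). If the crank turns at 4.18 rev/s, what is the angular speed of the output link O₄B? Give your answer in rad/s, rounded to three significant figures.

10.5

ω₂ = 26.26 rad/s (from 4.18 rev/s).
Differentiating the loop-closure r₂e^{iθ₂}+r₃e^{iθ₃}=r₁+r₄e^{iθ₄} gives r₂ω₂e^{iθ₂}+r₃ω₃e^{iθ₃}=r₄ω₄e^{iθ₄}.
Eliminating the other unknown: ω₄ = r₂ω₂ sin(θ₂−θ₃) / [r₄ sin(θ₄−θ₃)].
Numerator sine = +0.90108; denominator sine = -0.87965.
Result = 0.0904·26.26·(+0.90108) / (0.2316·(-0.87965)) = -10.501 rad/s; magnitude 10.501 rad/s.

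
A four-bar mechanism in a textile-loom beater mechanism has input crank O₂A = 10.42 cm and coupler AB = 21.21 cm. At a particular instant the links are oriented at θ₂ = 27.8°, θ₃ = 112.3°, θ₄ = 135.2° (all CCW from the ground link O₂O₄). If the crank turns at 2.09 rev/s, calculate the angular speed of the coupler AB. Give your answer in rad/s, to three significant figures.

ω₂ = 13.13 rad/s (from 2.09 rev/s).
Differentiating the loop-closure r₂e^{iθ₂}+r₃e^{iθ₃}=r₁+r₄e^{iθ₄} gives r₂ω₂e^{iθ₂}+r₃ω₃e^{iθ₃}=r₄ω₄e^{iθ₄}.
Eliminating the other unknown: ω₃ = r₂ω₂ sin(θ₄−θ₂) / [r₃ sin(θ₃−θ₄)].
Numerator sine = +0.95424; denominator sine = -0.38912.
Result = 0.1042·13.13·(+0.95424) / (0.2121·(-0.38912)) = -15.821 rad/s; magnitude 15.821 rad/s.

15.8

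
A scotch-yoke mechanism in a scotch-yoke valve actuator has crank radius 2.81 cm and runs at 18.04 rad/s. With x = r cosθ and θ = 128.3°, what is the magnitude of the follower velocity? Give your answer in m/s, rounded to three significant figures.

0.398

ω = 18.04 rad/s
x = r cosθ ⇒ ẋ = −rω sinθ.
|v| = rω|sinθ| = 0.0281·18.04·|sin 128.3°| = 0.39782 m/s.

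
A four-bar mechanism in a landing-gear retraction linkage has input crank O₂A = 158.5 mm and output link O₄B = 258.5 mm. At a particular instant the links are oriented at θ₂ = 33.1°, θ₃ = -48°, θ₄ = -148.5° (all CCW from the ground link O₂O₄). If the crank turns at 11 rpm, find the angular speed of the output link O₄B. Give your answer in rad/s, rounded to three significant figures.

0.710

ω₂ = 1.152 rad/s (from 11 rpm).
Differentiating the loop-closure r₂e^{iθ₂}+r₃e^{iθ₃}=r₁+r₄e^{iθ₄} gives r₂ω₂e^{iθ₂}+r₃ω₃e^{iθ₃}=r₄ω₄e^{iθ₄}.
Eliminating the other unknown: ω₄ = r₂ω₂ sin(θ₂−θ₃) / [r₄ sin(θ₄−θ₃)].
Numerator sine = +0.98796; denominator sine = -0.98325.
Result = 0.1585·1.152·(+0.98796) / (0.2585·(-0.98325)) = -0.70968 rad/s; magnitude 0.70968 rad/s.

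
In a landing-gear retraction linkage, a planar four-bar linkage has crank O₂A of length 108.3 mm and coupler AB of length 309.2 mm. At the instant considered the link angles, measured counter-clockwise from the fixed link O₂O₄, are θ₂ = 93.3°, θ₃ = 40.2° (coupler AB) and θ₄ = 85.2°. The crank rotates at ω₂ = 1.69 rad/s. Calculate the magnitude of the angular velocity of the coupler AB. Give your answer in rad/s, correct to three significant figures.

ω₂ = 1.69 rad/s
Differentiating the loop-closure r₂e^{iθ₂}+r₃e^{iθ₃}=r₁+r₄e^{iθ₄} gives r₂ω₂e^{iθ₂}+r₃ω₃e^{iθ₃}=r₄ω₄e^{iθ₄}.
Eliminating the other unknown: ω₃ = r₂ω₂ sin(θ₄−θ₂) / [r₃ sin(θ₃−θ₄)].
Numerator sine = -0.14090; denominator sine = -0.70711.
Result = 0.1083·1.69·(-0.14090) / (0.3092·(-0.70711)) = +0.11795 rad/s; magnitude 0.11795 rad/s.

0.118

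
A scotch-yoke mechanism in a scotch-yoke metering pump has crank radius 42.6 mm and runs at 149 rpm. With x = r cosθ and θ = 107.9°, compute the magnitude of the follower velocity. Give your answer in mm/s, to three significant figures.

633

ω = 15.6 rad/s (from 149 rpm).
x = r cosθ ⇒ ẋ = −rω sinθ.
|v| = rω|sinθ| = 0.0426·15.6·|sin 107.9°| = 0.63252 m/s = 632.52 mm/s.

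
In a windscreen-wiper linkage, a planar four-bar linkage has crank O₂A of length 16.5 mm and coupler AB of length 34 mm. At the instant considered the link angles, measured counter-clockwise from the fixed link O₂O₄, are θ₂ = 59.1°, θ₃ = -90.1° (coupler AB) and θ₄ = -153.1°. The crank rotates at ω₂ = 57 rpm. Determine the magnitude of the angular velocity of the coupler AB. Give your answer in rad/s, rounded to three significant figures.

ω₂ = 5.969 rad/s (from 57 rpm).
Differentiating the loop-closure r₂e^{iθ₂}+r₃e^{iθ₃}=r₁+r₄e^{iθ₄} gives r₂ω₂e^{iθ₂}+r₃ω₃e^{iθ₃}=r₄ω₄e^{iθ₄}.
Eliminating the other unknown: ω₃ = r₂ω₂ sin(θ₄−θ₂) / [r₃ sin(θ₃−θ₄)].
Numerator sine = +0.53288; denominator sine = +0.89101.
Result = 0.0165·5.969·(+0.53288) / (0.034·(+0.89101)) = +1.7324 rad/s; magnitude 1.7324 rad/s.

1.73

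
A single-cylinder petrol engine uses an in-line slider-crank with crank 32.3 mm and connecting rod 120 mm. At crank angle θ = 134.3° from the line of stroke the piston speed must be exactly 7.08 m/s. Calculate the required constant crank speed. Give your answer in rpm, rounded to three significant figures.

3620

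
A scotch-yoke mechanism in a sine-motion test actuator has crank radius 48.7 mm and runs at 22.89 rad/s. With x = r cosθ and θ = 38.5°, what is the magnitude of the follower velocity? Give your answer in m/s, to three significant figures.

0.694

ω = 22.89 rad/s
x = r cosθ ⇒ ẋ = −rω sinθ.
|v| = rω|sinθ| = 0.0487·22.89·|sin 38.5°| = 0.69394 m/s.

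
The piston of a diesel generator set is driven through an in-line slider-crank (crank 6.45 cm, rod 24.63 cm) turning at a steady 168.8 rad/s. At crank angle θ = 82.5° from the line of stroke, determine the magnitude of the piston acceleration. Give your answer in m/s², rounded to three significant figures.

ω = 168.8 rad/s
x(θ) = r cosθ + √(L² − r² sin²θ); with ω constant, a = ω²·d²x/dθ².
d²x/dθ² = −r cosθ − r²(cos2θ)/√u − r⁴ sin²2θ/(4u^{3/2}),  u = L² − r² sin²θ = 0.0565743 m².
Substituting r = 0.0645 m, L = 0.2463 m, θ = 82.5°: d²x/dθ² = +0.0084543 m.
a = ω²·d²x/dθ² = (168.8)²·(+0.0084543) = +240.89 m/s²;  |a| = 240.89 m/s².

241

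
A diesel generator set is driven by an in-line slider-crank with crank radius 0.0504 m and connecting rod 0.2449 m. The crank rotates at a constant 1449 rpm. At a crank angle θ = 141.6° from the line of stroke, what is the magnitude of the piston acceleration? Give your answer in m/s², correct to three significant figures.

ω = 2π·1449/60 = 151.7 rad/s
x(θ) = r cosθ + √(L² − r² sin²θ); with ω constant, a = ω²·d²x/dθ².
d²x/dθ² = −r cosθ − r²(cos2θ)/√u − r⁴ sin²2θ/(4u^{3/2}),  u = L² − r² sin²θ = 0.058996 m².
Substituting r = 0.0504 m, L = 0.2449 m, θ = 141.6°: d²x/dθ² = +0.037003 m.
a = ω²·d²x/dθ² = (151.7)²·(+0.037003) = +851.99 m/s²;  |a| = 851.99 m/s².

852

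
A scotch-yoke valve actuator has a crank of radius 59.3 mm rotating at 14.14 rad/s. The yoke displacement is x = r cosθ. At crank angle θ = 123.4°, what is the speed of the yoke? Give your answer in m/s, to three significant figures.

ω = 14.14 rad/s
x = r cosθ ⇒ ẋ = −rω sinθ.
|v| = rω|sinθ| = 0.0593·14.14·|sin 123.4°| = 0.70002 m/s.

0.700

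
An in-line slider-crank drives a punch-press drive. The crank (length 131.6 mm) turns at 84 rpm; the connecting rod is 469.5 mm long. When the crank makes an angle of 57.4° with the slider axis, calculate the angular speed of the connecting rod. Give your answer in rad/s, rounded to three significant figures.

1.37

ω = 8.796 rad/s (converted from 84 rpm).
The rod makes angle φ with the slider axis where L sinφ = r sinθ; differentiating, L cosφ·φ̇ = r ω cosθ.
L cosφ = √(L² − r² sin²θ) = 0.45622 m.
|ω_rod| = r ω |cosθ| / √(L² − r² sin²θ) = 0.1316·8.796·0.53877/0.45622 = 1.3671 rad/s.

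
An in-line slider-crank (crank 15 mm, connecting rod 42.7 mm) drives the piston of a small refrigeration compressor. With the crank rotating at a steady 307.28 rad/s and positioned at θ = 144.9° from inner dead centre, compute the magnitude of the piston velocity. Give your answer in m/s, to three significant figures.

ω = 307.3 rad/s
For an in-line slider-crank, x = r cosθ + √(L² − r² sin²θ), so v = −rω sinθ·[1 + r cosθ/√(L² − r² sin²θ)].
With r = 0.015 m, L = 0.0427 m, θ = 144.9°: √(L² − r² sin²θ) = 0.04182 m.
v = −0.015·307.3·0.57501·[1 + 0.015·-0.81815/0.04182] = -1.8726 m/s.
|v| = 1.8726 m/s.

1.87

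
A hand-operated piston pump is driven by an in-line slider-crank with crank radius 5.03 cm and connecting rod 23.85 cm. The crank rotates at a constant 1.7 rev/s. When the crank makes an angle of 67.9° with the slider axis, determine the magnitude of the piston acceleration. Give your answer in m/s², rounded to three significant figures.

ω = 2π·1.7 = 10.68 rad/s
x(θ) = r cosθ + √(L² − r² sin²θ); with ω constant, a = ω²·d²x/dθ².
d²x/dθ² = −r cosθ − r²(cos2θ)/√u − r⁴ sin²2θ/(4u^{3/2}),  u = L² − r² sin²θ = 0.0547103 m².
Substituting r = 0.0503 m, L = 0.2385 m, θ = 67.9°: d²x/dθ² = -0.01123 m.
a = ω²·d²x/dθ² = (10.68)²·(-0.01123) = -1.2813 m/s²;  |a| = 1.2813 m/s².

1.28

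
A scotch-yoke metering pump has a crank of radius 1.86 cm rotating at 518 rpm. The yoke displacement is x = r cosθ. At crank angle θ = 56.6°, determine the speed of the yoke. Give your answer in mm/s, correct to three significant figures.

842

ω = 54.24 rad/s (from 518 rpm).
x = r cosθ ⇒ ẋ = −rω sinθ.
|v| = rω|sinθ| = 0.0186·54.24·|sin 56.6°| = 0.84232 m/s = 842.32 mm/s.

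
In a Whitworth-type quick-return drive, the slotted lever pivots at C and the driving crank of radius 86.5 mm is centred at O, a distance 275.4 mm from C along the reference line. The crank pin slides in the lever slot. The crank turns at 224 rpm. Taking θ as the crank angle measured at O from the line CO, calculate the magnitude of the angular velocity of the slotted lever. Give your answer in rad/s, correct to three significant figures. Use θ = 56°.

4.44

ω = 23.46 rad/s (from 224 rpm).
Crank pin A relative to C: A = (d + r cosθ, r sinθ); lever angle φ = atan2(r sinθ, d + r cosθ).
Differentiating tanφ: φ̇ = rω(d cosθ + r)/(d² + r² + 2dr cosθ).
d² + r² + 2dr cosθ = |CA|² = 0.10997 m²;  d cosθ + r = +0.2405 m.
|ω_lever| = |0.0865·23.46·+0.2405| / 0.10997 = 4.4375 rad/s.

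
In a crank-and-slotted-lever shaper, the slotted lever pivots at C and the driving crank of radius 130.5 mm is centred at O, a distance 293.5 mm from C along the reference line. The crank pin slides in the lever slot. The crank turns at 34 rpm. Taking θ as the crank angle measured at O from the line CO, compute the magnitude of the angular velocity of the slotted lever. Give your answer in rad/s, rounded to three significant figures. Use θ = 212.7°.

1.40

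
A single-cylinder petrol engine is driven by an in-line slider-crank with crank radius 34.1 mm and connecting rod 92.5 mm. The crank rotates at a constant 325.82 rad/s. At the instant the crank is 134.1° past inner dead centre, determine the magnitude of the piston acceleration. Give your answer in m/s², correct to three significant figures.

2510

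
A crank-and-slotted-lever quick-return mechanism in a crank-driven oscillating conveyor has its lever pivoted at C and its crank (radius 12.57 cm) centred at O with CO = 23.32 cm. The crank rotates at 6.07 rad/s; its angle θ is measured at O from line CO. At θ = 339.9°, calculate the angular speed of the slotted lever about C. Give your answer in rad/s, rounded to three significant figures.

2.10

ω = 6.07 rad/s
Crank pin A relative to C: A = (d + r cosθ, r sinθ); lever angle φ = atan2(r sinθ, d + r cosθ).
Differentiating tanφ: φ̇ = rω(d cosθ + r)/(d² + r² + 2dr cosθ).
d² + r² + 2dr cosθ = |CA|² = 0.125239 m²;  d cosθ + r = +0.3447 m.
|ω_lever| = |0.1257·6.07·+0.3447| / 0.125239 = 2.1 rad/s.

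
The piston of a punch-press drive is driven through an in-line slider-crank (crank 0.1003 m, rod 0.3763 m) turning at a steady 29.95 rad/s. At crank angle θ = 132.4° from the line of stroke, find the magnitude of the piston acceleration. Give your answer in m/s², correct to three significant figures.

62.4

ω = 29.95 rad/s
x(θ) = r cosθ + √(L² − r² sin²θ); with ω constant, a = ω²·d²x/dθ².
d²x/dθ² = −r cosθ − r²(cos2θ)/√u − r⁴ sin²2θ/(4u^{3/2}),  u = L² − r² sin²θ = 0.136116 m².
Substituting r = 0.1003 m, L = 0.3763 m, θ = 132.4°: d²x/dθ² = +0.069604 m.
a = ω²·d²x/dθ² = (29.95)²·(+0.069604) = +62.435 m/s²;  |a| = 62.435 m/s².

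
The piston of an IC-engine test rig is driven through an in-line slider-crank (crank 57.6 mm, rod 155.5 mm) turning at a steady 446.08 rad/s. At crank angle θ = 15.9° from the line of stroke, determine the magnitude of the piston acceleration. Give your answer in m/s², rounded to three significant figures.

14700

ω = 446.1 rad/s
x(θ) = r cosθ + √(L² − r² sin²θ); with ω constant, a = ω²·d²x/dθ².
d²x/dθ² = −r cosθ − r²(cos2θ)/√u − r⁴ sin²2θ/(4u^{3/2}),  u = L² − r² sin²θ = 0.0239312 m².
Substituting r = 0.0576 m, L = 0.1555 m, θ = 15.9°: d²x/dθ² = -0.07383 m.
a = ω²·d²x/dθ² = (446.1)²·(-0.07383) = -14691 m/s²;  |a| = 14691 m/s².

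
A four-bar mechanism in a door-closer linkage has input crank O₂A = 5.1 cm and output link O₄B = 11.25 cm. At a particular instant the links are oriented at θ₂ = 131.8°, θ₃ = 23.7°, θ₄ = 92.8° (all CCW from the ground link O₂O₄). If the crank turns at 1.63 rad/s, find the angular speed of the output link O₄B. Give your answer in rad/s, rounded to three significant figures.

0.752

ω₂ = 1.63 rad/s
Differentiating the loop-closure r₂e^{iθ₂}+r₃e^{iθ₃}=r₁+r₄e^{iθ₄} gives r₂ω₂e^{iθ₂}+r₃ω₃e^{iθ₃}=r₄ω₄e^{iθ₄}.
Eliminating the other unknown: ω₄ = r₂ω₂ sin(θ₂−θ₃) / [r₄ sin(θ₄−θ₃)].
Numerator sine = +0.95052; denominator sine = +0.93420.
Result = 0.051·1.63·(+0.95052) / (0.1125·(+0.93420)) = +0.75184 rad/s; magnitude 0.75184 rad/s.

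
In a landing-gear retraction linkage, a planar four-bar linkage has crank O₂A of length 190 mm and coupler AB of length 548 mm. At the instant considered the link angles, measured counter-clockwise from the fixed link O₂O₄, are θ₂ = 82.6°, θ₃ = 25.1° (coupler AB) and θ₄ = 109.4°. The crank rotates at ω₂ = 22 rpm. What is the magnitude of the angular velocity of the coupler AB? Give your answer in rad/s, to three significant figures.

0.362

ω₂ = 2.304 rad/s (from 22 rpm).
Differentiating the loop-closure r₂e^{iθ₂}+r₃e^{iθ₃}=r₁+r₄e^{iθ₄} gives r₂ω₂e^{iθ₂}+r₃ω₃e^{iθ₃}=r₄ω₄e^{iθ₄}.
Eliminating the other unknown: ω₃ = r₂ω₂ sin(θ₄−θ₂) / [r₃ sin(θ₃−θ₄)].
Numerator sine = +0.45088; denominator sine = -0.99506.
Result = 0.19·2.304·(+0.45088) / (0.548·(-0.99506)) = -0.36194 rad/s; magnitude 0.36194 rad/s.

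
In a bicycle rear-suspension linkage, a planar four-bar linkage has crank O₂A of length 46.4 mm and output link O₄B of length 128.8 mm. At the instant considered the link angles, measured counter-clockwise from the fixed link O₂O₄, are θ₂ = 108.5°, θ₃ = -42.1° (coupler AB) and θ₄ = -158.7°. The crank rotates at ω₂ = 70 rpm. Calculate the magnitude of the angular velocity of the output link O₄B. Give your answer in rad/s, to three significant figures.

1.45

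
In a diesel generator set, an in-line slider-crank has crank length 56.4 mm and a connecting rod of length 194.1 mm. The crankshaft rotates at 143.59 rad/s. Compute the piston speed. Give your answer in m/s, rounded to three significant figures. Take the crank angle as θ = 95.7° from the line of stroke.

7.82

ω = 143.6 rad/s
For an in-line slider-crank, x = r cosθ + √(L² − r² sin²θ), so v = −rω sinθ·[1 + r cosθ/√(L² − r² sin²θ)].
With r = 0.0564 m, L = 0.1941 m, θ = 95.7°: √(L² − r² sin²θ) = 0.18581 m.
v = −0.0564·143.6·0.99506·[1 + 0.0564·-0.09932/0.18581] = -7.8155 m/s.
|v| = 7.8155 m/s.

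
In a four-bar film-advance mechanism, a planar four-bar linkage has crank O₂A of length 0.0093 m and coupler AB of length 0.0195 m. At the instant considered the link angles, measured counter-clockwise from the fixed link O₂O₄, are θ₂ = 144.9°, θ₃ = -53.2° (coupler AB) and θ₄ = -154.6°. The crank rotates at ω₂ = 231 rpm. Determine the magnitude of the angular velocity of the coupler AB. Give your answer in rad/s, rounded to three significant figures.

10.2

ω₂ = 24.19 rad/s (from 231 rpm).
Differentiating the loop-closure r₂e^{iθ₂}+r₃e^{iθ₃}=r₁+r₄e^{iθ₄} gives r₂ω₂e^{iθ₂}+r₃ω₃e^{iθ₃}=r₄ω₄e^{iθ₄}.
Eliminating the other unknown: ω₃ = r₂ω₂ sin(θ₄−θ₂) / [r₃ sin(θ₃−θ₄)].
Numerator sine = +0.87036; denominator sine = +0.98027.
Result = 0.0093·24.19·(+0.87036) / (0.0195·(+0.98027)) = +10.243 rad/s; magnitude 10.243 rad/s.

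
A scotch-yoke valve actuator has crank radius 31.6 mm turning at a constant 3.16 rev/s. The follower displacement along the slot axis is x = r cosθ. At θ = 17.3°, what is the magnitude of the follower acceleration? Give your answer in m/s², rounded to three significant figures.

11.9

ω = 19.85 rad/s (from 3.16 rev/s).
x = r cosθ ⇒ ẍ = −rω² cosθ (ω constant).
|a| = rω²|cosθ| = 0.0316·(19.85)²·|cos 17.3°| = 11.894 m/s².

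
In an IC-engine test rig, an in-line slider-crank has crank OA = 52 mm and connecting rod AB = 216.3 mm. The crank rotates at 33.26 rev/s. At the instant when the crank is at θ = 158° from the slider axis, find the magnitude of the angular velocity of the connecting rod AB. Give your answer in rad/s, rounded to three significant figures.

46.8

ω = 209 rad/s (converted from 33.26 rev/s).
The rod makes angle φ with the slider axis where L sinφ = r sinθ; differentiating, L cosφ·φ̇ = r ω cosθ.
L cosφ = √(L² − r² sin²θ) = 0.21542 m.
|ω_rod| = r ω |cosθ| / √(L² − r² sin²θ) = 0.052·209·0.92718/0.21542 = 46.772 rad/s.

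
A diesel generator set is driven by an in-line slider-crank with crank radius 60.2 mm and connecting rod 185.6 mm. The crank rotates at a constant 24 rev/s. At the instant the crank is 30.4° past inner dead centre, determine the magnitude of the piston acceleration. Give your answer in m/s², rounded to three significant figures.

1410

ω = 2π·24 = 150.8 rad/s
x(θ) = r cosθ + √(L² − r² sin²θ); with ω constant, a = ω²·d²x/dθ².
d²x/dθ² = −r cosθ − r²(cos2θ)/√u − r⁴ sin²2θ/(4u^{3/2}),  u = L² − r² sin²θ = 0.0335194 m².
Substituting r = 0.0602 m, L = 0.1856 m, θ = 30.4°: d²x/dθ² = -0.061988 m.
a = ω²·d²x/dθ² = (150.8)²·(-0.061988) = -1409.6 m/s²;  |a| = 1409.6 m/s².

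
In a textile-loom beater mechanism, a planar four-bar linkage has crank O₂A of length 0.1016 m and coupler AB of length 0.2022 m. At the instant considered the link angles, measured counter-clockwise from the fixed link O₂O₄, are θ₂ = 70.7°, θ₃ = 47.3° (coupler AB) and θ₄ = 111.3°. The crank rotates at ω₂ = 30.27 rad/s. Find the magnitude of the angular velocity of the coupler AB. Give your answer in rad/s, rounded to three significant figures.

11.0

ω₂ = 30.27 rad/s
Differentiating the loop-closure r₂e^{iθ₂}+r₃e^{iθ₃}=r₁+r₄e^{iθ₄} gives r₂ω₂e^{iθ₂}+r₃ω₃e^{iθ₃}=r₄ω₄e^{iθ₄}.
Eliminating the other unknown: ω₃ = r₂ω₂ sin(θ₄−θ₂) / [r₃ sin(θ₃−θ₄)].
Numerator sine = +0.65077; denominator sine = -0.89879.
Result = 0.1016·30.27·(+0.65077) / (0.2022·(-0.89879)) = -11.013 rad/s; magnitude 11.013 rad/s.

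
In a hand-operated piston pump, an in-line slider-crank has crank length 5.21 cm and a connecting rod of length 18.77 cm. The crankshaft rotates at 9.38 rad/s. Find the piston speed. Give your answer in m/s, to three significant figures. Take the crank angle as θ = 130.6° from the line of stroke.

0.302

ω = 9.38 rad/s
For an in-line slider-crank, x = r cosθ + √(L² − r² sin²θ), so v = −rω sinθ·[1 + r cosθ/√(L² − r² sin²θ)].
With r = 0.0521 m, L = 0.1877 m, θ = 130.6°: √(L² − r² sin²θ) = 0.18348 m.
v = −0.0521·9.38·0.75927·[1 + 0.0521·-0.65077/0.18348] = -0.30249 m/s.
|v| = 0.30249 m/s.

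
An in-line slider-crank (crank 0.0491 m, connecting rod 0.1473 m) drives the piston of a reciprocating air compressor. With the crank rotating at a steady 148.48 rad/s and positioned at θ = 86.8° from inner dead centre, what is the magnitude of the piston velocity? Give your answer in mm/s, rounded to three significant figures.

7420

ω = 148.5 rad/s
For an in-line slider-crank, x = r cosθ + √(L² − r² sin²θ), so v = −rω sinθ·[1 + r cosθ/√(L² − r² sin²θ)].
With r = 0.0491 m, L = 0.1473 m, θ = 86.8°: √(L² − r² sin²θ) = 0.1389 m.
v = −0.0491·148.5·0.99844·[1 + 0.0491·0.05582/0.1389] = -7.4226 m/s.
|v| = 7.4226 m/s = 7422.6 mm/s.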